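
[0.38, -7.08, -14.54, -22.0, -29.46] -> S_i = 0.38 + -7.46*i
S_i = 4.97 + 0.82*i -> [4.97, 5.79, 6.61, 7.43, 8.25]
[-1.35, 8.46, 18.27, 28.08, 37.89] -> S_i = -1.35 + 9.81*i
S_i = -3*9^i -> [-3, -27, -243, -2187, -19683]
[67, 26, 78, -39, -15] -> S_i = Random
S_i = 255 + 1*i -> [255, 256, 257, 258, 259]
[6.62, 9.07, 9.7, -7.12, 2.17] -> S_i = Random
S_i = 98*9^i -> [98, 882, 7938, 71442, 642978]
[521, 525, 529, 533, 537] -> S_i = 521 + 4*i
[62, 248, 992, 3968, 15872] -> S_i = 62*4^i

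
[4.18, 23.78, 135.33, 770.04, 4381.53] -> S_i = 4.18*5.69^i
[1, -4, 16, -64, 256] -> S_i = 1*-4^i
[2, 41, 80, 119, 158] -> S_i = 2 + 39*i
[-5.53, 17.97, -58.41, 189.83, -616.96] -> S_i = -5.53*(-3.25)^i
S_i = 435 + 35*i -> [435, 470, 505, 540, 575]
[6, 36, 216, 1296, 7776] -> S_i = 6*6^i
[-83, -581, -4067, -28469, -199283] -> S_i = -83*7^i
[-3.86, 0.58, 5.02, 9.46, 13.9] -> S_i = -3.86 + 4.44*i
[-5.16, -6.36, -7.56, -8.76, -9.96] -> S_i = -5.16 + -1.20*i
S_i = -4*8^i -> [-4, -32, -256, -2048, -16384]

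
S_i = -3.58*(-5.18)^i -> [-3.58, 18.54, -96.06, 497.59, -2577.52]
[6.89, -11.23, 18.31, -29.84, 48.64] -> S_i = 6.89*(-1.63)^i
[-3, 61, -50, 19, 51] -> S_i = Random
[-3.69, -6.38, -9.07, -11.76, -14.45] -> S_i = -3.69 + -2.69*i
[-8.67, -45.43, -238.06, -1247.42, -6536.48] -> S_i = -8.67*5.24^i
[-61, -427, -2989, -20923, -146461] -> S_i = -61*7^i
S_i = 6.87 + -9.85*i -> [6.87, -2.98, -12.83, -22.68, -32.53]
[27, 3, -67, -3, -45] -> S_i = Random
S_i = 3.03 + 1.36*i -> [3.03, 4.39, 5.75, 7.11, 8.47]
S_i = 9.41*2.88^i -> [9.41, 27.1, 78.05, 224.78, 647.38]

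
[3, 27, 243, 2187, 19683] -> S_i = 3*9^i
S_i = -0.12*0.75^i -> [-0.12, -0.09, -0.07, -0.05, -0.04]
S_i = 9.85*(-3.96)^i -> [9.85, -39.01, 154.46, -611.68, 2422.24]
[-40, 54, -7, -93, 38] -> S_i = Random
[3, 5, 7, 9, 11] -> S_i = 3 + 2*i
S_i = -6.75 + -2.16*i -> [-6.75, -8.91, -11.07, -13.23, -15.39]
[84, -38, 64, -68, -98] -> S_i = Random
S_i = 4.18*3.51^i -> [4.18, 14.67, 51.5, 180.76, 634.46]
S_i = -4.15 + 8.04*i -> [-4.15, 3.89, 11.93, 19.97, 28.01]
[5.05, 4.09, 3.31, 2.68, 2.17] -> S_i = 5.05*0.81^i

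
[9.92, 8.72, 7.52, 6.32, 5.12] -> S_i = 9.92 + -1.20*i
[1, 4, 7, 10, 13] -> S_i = 1 + 3*i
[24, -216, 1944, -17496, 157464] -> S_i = 24*-9^i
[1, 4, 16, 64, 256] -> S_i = 1*4^i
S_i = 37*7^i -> [37, 259, 1813, 12691, 88837]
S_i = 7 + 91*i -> [7, 98, 189, 280, 371]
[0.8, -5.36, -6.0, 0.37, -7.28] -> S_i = Random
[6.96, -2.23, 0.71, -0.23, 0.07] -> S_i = 6.96*(-0.32)^i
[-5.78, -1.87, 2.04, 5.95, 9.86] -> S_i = -5.78 + 3.91*i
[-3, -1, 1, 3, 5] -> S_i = -3 + 2*i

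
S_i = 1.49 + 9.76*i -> [1.49, 11.25, 21.01, 30.77, 40.53]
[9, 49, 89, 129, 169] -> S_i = 9 + 40*i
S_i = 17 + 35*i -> [17, 52, 87, 122, 157]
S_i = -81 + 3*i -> [-81, -78, -75, -72, -69]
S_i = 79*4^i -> [79, 316, 1264, 5056, 20224]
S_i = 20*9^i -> [20, 180, 1620, 14580, 131220]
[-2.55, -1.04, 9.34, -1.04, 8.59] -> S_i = Random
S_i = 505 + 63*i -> [505, 568, 631, 694, 757]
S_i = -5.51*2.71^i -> [-5.51, -14.93, -40.47, -109.66, -297.19]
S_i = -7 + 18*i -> [-7, 11, 29, 47, 65]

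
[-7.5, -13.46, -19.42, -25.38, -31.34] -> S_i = -7.50 + -5.96*i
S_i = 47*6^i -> [47, 282, 1692, 10152, 60912]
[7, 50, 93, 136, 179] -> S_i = 7 + 43*i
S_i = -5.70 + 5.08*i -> [-5.7, -0.62, 4.46, 9.54, 14.62]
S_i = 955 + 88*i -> [955, 1043, 1131, 1219, 1307]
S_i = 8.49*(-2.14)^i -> [8.49, -18.17, 38.88, -83.2, 178.06]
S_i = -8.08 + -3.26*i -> [-8.08, -11.34, -14.6, -17.86, -21.12]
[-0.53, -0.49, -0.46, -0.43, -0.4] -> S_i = -0.53*0.93^i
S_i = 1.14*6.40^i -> [1.14, 7.3, 46.69, 298.84, 1912.6]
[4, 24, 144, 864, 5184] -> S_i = 4*6^i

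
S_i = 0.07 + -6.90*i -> [0.07, -6.83, -13.73, -20.63, -27.53]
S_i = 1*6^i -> [1, 6, 36, 216, 1296]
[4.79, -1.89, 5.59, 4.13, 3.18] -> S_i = Random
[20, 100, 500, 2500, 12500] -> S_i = 20*5^i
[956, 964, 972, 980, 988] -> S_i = 956 + 8*i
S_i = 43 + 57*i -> [43, 100, 157, 214, 271]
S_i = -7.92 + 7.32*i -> [-7.92, -0.6, 6.72, 14.04, 21.36]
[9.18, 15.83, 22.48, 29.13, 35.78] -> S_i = 9.18 + 6.65*i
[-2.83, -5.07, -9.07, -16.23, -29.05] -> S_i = -2.83*1.79^i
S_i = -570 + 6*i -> [-570, -564, -558, -552, -546]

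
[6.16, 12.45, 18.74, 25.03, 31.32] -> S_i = 6.16 + 6.29*i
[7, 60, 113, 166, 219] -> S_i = 7 + 53*i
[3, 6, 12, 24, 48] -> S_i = 3*2^i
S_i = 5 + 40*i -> [5, 45, 85, 125, 165]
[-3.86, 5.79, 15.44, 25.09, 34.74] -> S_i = -3.86 + 9.65*i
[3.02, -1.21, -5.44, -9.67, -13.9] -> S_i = 3.02 + -4.23*i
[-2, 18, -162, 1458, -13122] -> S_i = -2*-9^i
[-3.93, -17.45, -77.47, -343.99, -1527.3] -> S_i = -3.93*4.44^i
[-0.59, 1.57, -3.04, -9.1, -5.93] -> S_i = Random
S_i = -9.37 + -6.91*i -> [-9.37, -16.28, -23.19, -30.1, -37.01]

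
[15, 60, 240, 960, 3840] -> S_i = 15*4^i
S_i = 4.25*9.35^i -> [4.25, 39.74, 371.55, 3473.95, 32481.45]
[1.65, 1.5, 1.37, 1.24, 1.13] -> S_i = 1.65*0.91^i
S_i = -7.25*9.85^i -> [-7.25, -71.41, -703.41, -6928.62, -68246.9]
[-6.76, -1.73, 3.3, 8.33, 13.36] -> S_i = -6.76 + 5.03*i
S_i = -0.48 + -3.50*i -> [-0.48, -3.98, -7.48, -10.98, -14.48]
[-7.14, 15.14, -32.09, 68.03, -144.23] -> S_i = -7.14*(-2.12)^i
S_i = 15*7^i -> [15, 105, 735, 5145, 36015]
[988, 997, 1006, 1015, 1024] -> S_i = 988 + 9*i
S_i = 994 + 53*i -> [994, 1047, 1100, 1153, 1206]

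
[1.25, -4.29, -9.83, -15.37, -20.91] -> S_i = 1.25 + -5.54*i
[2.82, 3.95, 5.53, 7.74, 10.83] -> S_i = 2.82*1.40^i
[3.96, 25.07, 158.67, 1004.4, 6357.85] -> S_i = 3.96*6.33^i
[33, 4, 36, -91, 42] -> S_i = Random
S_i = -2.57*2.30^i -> [-2.57, -5.91, -13.6, -31.27, -71.92]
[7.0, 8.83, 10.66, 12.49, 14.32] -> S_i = 7.00 + 1.83*i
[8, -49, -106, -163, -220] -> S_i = 8 + -57*i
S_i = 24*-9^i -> [24, -216, 1944, -17496, 157464]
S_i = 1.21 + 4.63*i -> [1.21, 5.84, 10.47, 15.1, 19.73]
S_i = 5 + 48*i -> [5, 53, 101, 149, 197]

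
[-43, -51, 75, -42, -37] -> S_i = Random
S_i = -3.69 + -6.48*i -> [-3.69, -10.17, -16.65, -23.13, -29.61]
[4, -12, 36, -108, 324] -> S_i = 4*-3^i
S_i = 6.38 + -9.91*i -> [6.38, -3.53, -13.44, -23.35, -33.26]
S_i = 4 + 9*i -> [4, 13, 22, 31, 40]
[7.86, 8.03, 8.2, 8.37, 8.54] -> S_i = 7.86 + 0.17*i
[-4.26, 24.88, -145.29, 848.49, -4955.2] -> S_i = -4.26*(-5.84)^i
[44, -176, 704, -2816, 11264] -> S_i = 44*-4^i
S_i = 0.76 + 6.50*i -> [0.76, 7.26, 13.76, 20.26, 26.76]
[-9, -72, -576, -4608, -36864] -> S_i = -9*8^i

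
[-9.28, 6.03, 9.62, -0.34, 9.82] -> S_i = Random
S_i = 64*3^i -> [64, 192, 576, 1728, 5184]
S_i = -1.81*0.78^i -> [-1.81, -1.41, -1.1, -0.86, -0.67]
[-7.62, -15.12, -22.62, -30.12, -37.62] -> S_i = -7.62 + -7.50*i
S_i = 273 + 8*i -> [273, 281, 289, 297, 305]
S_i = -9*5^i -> [-9, -45, -225, -1125, -5625]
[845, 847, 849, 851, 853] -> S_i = 845 + 2*i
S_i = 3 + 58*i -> [3, 61, 119, 177, 235]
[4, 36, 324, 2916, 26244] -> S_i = 4*9^i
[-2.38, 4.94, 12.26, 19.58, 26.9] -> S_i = -2.38 + 7.32*i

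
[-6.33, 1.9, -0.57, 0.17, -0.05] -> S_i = -6.33*(-0.30)^i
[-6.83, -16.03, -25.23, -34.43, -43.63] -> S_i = -6.83 + -9.20*i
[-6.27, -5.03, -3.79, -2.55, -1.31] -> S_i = -6.27 + 1.24*i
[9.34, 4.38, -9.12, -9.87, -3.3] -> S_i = Random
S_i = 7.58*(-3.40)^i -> [7.58, -25.77, 87.62, -297.92, 1012.94]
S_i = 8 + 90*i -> [8, 98, 188, 278, 368]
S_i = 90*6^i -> [90, 540, 3240, 19440, 116640]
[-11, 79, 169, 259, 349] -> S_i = -11 + 90*i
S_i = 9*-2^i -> [9, -18, 36, -72, 144]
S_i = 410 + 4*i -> [410, 414, 418, 422, 426]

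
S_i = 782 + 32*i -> [782, 814, 846, 878, 910]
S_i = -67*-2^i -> [-67, 134, -268, 536, -1072]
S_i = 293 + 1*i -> [293, 294, 295, 296, 297]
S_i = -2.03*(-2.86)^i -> [-2.03, 5.81, -16.6, 47.49, -135.82]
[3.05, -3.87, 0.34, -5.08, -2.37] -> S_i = Random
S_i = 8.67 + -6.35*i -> [8.67, 2.32, -4.03, -10.38, -16.73]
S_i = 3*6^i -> [3, 18, 108, 648, 3888]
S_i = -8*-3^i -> [-8, 24, -72, 216, -648]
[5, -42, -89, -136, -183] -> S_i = 5 + -47*i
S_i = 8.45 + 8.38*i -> [8.45, 16.83, 25.21, 33.59, 41.97]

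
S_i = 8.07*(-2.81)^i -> [8.07, -22.68, 63.72, -179.06, 503.15]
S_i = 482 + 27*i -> [482, 509, 536, 563, 590]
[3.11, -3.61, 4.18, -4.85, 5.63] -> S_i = 3.11*(-1.16)^i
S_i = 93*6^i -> [93, 558, 3348, 20088, 120528]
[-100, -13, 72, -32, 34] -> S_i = Random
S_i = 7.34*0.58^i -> [7.34, 4.26, 2.47, 1.43, 0.83]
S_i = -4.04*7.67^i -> [-4.04, -30.99, -237.67, -1822.92, -13981.79]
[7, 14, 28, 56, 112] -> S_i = 7*2^i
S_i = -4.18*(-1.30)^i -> [-4.18, 5.43, -7.06, 9.18, -11.94]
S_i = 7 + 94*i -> [7, 101, 195, 289, 383]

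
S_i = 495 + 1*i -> [495, 496, 497, 498, 499]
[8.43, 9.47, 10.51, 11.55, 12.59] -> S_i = 8.43 + 1.04*i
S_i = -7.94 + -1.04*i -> [-7.94, -8.98, -10.02, -11.06, -12.1]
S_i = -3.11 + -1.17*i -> [-3.11, -4.28, -5.45, -6.62, -7.79]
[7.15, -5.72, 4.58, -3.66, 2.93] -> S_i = 7.15*(-0.80)^i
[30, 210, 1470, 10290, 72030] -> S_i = 30*7^i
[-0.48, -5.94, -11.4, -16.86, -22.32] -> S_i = -0.48 + -5.46*i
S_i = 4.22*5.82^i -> [4.22, 24.56, 142.94, 831.92, 4841.77]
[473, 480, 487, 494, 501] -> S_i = 473 + 7*i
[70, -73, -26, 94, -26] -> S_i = Random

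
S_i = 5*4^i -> [5, 20, 80, 320, 1280]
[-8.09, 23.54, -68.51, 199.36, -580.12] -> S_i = -8.09*(-2.91)^i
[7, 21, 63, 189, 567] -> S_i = 7*3^i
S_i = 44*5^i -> [44, 220, 1100, 5500, 27500]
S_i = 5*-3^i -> [5, -15, 45, -135, 405]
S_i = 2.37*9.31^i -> [2.37, 22.06, 205.42, 1912.48, 17805.21]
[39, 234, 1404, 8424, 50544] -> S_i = 39*6^i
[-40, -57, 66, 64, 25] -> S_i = Random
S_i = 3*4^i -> [3, 12, 48, 192, 768]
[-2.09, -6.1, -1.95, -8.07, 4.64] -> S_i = Random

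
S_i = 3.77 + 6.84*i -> [3.77, 10.61, 17.45, 24.29, 31.13]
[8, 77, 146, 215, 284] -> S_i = 8 + 69*i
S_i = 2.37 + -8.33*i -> [2.37, -5.96, -14.29, -22.62, -30.95]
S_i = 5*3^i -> [5, 15, 45, 135, 405]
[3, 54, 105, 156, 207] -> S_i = 3 + 51*i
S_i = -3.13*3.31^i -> [-3.13, -10.36, -34.29, -113.51, -375.71]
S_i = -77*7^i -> [-77, -539, -3773, -26411, -184877]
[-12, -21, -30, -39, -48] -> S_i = -12 + -9*i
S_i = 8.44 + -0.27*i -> [8.44, 8.17, 7.9, 7.63, 7.36]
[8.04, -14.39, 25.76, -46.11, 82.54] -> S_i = 8.04*(-1.79)^i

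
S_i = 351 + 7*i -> [351, 358, 365, 372, 379]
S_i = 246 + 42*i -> [246, 288, 330, 372, 414]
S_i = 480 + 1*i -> [480, 481, 482, 483, 484]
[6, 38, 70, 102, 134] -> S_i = 6 + 32*i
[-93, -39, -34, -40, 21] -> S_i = Random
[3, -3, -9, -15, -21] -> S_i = 3 + -6*i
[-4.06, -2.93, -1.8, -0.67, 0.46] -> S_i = -4.06 + 1.13*i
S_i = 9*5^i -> [9, 45, 225, 1125, 5625]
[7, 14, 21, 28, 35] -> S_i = 7 + 7*i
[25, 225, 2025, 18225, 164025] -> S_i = 25*9^i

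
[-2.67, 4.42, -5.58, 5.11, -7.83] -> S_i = Random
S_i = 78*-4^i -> [78, -312, 1248, -4992, 19968]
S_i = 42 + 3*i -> [42, 45, 48, 51, 54]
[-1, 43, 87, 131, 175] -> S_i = -1 + 44*i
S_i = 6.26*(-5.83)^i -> [6.26, -36.5, 212.77, -1240.45, 7231.84]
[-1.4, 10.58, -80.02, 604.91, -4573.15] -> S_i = -1.40*(-7.56)^i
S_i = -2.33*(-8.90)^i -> [-2.33, 20.74, -184.56, 1642.58, -14618.94]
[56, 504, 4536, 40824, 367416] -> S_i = 56*9^i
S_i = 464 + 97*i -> [464, 561, 658, 755, 852]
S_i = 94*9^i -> [94, 846, 7614, 68526, 616734]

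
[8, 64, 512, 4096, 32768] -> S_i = 8*8^i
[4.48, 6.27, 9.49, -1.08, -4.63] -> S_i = Random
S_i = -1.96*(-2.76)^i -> [-1.96, 5.41, -14.93, 41.21, -113.73]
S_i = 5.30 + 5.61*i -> [5.3, 10.91, 16.52, 22.13, 27.74]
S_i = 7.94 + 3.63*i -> [7.94, 11.57, 15.2, 18.83, 22.46]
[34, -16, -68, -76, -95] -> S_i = Random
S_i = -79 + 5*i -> [-79, -74, -69, -64, -59]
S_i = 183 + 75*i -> [183, 258, 333, 408, 483]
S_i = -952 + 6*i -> [-952, -946, -940, -934, -928]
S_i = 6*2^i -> [6, 12, 24, 48, 96]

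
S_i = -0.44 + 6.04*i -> [-0.44, 5.6, 11.64, 17.68, 23.72]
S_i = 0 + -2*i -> [0, -2, -4, -6, -8]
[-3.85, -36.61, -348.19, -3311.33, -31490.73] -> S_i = -3.85*9.51^i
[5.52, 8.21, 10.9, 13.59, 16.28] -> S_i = 5.52 + 2.69*i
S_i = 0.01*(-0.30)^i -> [0.01, -0.0, 0.0, -0.0, 0.0]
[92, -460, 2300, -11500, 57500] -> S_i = 92*-5^i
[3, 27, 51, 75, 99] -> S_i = 3 + 24*i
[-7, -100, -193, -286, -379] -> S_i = -7 + -93*i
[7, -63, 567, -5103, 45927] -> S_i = 7*-9^i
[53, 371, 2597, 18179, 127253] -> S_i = 53*7^i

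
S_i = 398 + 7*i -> [398, 405, 412, 419, 426]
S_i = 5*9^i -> [5, 45, 405, 3645, 32805]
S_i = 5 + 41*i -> [5, 46, 87, 128, 169]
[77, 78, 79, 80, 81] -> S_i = 77 + 1*i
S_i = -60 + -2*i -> [-60, -62, -64, -66, -68]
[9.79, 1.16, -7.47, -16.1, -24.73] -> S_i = 9.79 + -8.63*i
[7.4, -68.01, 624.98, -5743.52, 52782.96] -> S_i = 7.40*(-9.19)^i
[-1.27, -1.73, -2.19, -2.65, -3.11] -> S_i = -1.27 + -0.46*i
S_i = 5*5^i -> [5, 25, 125, 625, 3125]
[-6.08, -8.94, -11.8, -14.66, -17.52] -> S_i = -6.08 + -2.86*i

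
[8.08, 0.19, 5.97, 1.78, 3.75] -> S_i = Random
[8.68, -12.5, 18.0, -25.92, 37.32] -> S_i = 8.68*(-1.44)^i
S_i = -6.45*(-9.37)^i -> [-6.45, 60.44, -566.29, 5306.14, -49718.51]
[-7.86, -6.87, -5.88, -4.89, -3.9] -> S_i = -7.86 + 0.99*i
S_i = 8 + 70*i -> [8, 78, 148, 218, 288]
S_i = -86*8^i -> [-86, -688, -5504, -44032, -352256]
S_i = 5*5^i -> [5, 25, 125, 625, 3125]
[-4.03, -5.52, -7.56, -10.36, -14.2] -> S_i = -4.03*1.37^i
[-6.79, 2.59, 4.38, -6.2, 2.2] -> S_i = Random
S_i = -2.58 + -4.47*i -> [-2.58, -7.05, -11.52, -15.99, -20.46]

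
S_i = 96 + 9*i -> [96, 105, 114, 123, 132]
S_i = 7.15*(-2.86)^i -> [7.15, -20.45, 58.48, -167.26, 478.38]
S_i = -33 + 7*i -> [-33, -26, -19, -12, -5]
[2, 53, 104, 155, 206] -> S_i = 2 + 51*i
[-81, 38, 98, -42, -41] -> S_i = Random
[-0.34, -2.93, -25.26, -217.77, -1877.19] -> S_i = -0.34*8.62^i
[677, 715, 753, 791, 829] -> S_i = 677 + 38*i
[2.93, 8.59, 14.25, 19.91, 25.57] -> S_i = 2.93 + 5.66*i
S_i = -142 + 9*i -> [-142, -133, -124, -115, -106]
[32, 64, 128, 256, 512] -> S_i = 32*2^i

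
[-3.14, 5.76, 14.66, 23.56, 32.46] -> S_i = -3.14 + 8.90*i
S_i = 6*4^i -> [6, 24, 96, 384, 1536]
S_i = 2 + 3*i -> [2, 5, 8, 11, 14]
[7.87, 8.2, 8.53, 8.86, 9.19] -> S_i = 7.87 + 0.33*i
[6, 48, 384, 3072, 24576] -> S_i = 6*8^i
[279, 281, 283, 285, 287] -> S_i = 279 + 2*i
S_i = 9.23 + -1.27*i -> [9.23, 7.96, 6.69, 5.42, 4.15]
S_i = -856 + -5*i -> [-856, -861, -866, -871, -876]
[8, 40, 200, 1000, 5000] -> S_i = 8*5^i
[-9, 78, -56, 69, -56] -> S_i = Random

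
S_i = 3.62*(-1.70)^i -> [3.62, -6.15, 10.46, -17.79, 30.23]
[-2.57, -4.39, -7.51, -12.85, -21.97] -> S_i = -2.57*1.71^i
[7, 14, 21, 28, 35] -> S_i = 7 + 7*i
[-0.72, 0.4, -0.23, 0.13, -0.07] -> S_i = -0.72*(-0.56)^i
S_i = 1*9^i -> [1, 9, 81, 729, 6561]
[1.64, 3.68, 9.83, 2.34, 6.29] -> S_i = Random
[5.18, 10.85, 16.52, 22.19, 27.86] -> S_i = 5.18 + 5.67*i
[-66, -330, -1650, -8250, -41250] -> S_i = -66*5^i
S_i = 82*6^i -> [82, 492, 2952, 17712, 106272]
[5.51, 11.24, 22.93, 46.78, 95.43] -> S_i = 5.51*2.04^i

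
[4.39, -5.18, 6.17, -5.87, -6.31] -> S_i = Random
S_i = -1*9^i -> [-1, -9, -81, -729, -6561]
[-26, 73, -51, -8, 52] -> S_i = Random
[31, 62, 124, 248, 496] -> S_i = 31*2^i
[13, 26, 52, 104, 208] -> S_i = 13*2^i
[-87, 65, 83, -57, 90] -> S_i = Random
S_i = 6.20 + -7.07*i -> [6.2, -0.87, -7.94, -15.01, -22.08]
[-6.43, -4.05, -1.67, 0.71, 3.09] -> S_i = -6.43 + 2.38*i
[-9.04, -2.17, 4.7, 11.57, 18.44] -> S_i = -9.04 + 6.87*i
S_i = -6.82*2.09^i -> [-6.82, -14.25, -29.79, -62.26, -130.13]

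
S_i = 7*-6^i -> [7, -42, 252, -1512, 9072]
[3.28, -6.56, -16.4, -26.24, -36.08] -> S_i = 3.28 + -9.84*i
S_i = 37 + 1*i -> [37, 38, 39, 40, 41]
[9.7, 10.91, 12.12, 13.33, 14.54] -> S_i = 9.70 + 1.21*i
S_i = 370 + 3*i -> [370, 373, 376, 379, 382]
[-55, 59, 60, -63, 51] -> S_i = Random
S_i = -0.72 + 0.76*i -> [-0.72, 0.04, 0.8, 1.56, 2.32]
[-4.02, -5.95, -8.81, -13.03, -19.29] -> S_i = -4.02*1.48^i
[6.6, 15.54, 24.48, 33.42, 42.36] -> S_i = 6.60 + 8.94*i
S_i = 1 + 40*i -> [1, 41, 81, 121, 161]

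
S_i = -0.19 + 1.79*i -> [-0.19, 1.6, 3.39, 5.18, 6.97]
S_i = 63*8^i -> [63, 504, 4032, 32256, 258048]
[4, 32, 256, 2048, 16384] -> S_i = 4*8^i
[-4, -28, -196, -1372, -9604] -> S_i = -4*7^i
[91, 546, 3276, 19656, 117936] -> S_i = 91*6^i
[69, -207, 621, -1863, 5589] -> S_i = 69*-3^i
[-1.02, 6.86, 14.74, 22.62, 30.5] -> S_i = -1.02 + 7.88*i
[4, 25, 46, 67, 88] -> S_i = 4 + 21*i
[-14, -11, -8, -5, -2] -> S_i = -14 + 3*i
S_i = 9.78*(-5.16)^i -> [9.78, -50.46, 260.4, -1343.66, 6933.26]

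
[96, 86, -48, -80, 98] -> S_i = Random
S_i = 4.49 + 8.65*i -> [4.49, 13.14, 21.79, 30.44, 39.09]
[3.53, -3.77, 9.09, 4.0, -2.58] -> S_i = Random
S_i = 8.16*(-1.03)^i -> [8.16, -8.4, 8.66, -8.92, 9.18]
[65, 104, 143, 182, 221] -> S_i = 65 + 39*i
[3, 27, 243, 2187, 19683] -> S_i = 3*9^i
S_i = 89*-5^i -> [89, -445, 2225, -11125, 55625]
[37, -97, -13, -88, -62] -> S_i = Random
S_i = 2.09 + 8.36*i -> [2.09, 10.45, 18.81, 27.17, 35.53]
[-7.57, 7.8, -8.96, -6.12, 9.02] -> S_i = Random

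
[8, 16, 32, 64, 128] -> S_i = 8*2^i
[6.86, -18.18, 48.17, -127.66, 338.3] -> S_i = 6.86*(-2.65)^i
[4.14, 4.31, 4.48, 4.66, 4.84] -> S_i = 4.14*1.04^i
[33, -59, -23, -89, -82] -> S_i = Random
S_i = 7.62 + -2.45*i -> [7.62, 5.17, 2.72, 0.27, -2.18]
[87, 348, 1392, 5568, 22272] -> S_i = 87*4^i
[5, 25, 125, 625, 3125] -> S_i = 5*5^i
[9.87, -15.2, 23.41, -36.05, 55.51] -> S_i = 9.87*(-1.54)^i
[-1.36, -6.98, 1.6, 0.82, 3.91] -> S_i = Random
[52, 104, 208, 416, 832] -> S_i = 52*2^i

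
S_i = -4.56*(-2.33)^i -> [-4.56, 10.62, -24.76, 57.68, -134.4]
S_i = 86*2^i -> [86, 172, 344, 688, 1376]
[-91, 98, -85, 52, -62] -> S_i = Random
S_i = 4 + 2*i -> [4, 6, 8, 10, 12]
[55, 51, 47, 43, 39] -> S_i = 55 + -4*i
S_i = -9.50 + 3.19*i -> [-9.5, -6.31, -3.12, 0.07, 3.26]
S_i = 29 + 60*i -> [29, 89, 149, 209, 269]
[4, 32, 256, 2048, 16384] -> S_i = 4*8^i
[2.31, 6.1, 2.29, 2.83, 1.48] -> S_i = Random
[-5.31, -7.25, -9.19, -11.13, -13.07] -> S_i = -5.31 + -1.94*i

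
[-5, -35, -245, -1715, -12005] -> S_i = -5*7^i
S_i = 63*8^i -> [63, 504, 4032, 32256, 258048]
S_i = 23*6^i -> [23, 138, 828, 4968, 29808]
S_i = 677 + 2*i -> [677, 679, 681, 683, 685]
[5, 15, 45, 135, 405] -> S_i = 5*3^i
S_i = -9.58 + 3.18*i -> [-9.58, -6.4, -3.22, -0.04, 3.14]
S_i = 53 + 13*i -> [53, 66, 79, 92, 105]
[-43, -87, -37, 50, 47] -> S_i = Random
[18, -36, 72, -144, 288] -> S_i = 18*-2^i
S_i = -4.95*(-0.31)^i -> [-4.95, 1.53, -0.48, 0.15, -0.05]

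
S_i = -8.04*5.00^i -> [-8.04, -40.2, -201.0, -1005.0, -5025.0]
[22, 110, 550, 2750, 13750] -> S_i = 22*5^i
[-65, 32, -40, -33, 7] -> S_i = Random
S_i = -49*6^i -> [-49, -294, -1764, -10584, -63504]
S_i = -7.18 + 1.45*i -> [-7.18, -5.73, -4.28, -2.83, -1.38]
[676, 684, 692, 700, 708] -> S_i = 676 + 8*i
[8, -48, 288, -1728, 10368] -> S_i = 8*-6^i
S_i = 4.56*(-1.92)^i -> [4.56, -8.76, 16.81, -32.28, 61.97]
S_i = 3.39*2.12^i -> [3.39, 7.19, 15.24, 32.3, 68.48]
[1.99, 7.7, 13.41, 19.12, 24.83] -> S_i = 1.99 + 5.71*i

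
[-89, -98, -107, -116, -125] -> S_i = -89 + -9*i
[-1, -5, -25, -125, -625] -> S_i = -1*5^i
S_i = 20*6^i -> [20, 120, 720, 4320, 25920]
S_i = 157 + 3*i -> [157, 160, 163, 166, 169]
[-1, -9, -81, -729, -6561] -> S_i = -1*9^i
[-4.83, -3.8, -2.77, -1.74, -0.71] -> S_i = -4.83 + 1.03*i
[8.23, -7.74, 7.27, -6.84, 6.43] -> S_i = 8.23*(-0.94)^i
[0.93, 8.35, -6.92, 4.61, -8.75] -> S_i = Random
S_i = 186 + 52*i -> [186, 238, 290, 342, 394]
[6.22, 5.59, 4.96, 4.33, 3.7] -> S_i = 6.22 + -0.63*i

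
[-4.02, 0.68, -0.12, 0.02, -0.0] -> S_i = -4.02*(-0.17)^i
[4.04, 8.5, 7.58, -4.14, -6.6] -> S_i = Random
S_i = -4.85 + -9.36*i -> [-4.85, -14.21, -23.57, -32.93, -42.29]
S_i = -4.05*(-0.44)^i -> [-4.05, 1.78, -0.78, 0.34, -0.15]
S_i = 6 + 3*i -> [6, 9, 12, 15, 18]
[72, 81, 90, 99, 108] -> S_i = 72 + 9*i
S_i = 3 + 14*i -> [3, 17, 31, 45, 59]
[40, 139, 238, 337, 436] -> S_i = 40 + 99*i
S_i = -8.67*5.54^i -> [-8.67, -48.03, -266.1, -1474.17, -8166.92]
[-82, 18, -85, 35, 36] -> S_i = Random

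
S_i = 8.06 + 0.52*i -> [8.06, 8.58, 9.1, 9.62, 10.14]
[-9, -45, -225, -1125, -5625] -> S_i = -9*5^i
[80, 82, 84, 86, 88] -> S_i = 80 + 2*i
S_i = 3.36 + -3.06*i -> [3.36, 0.3, -2.76, -5.82, -8.88]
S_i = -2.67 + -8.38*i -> [-2.67, -11.05, -19.43, -27.81, -36.19]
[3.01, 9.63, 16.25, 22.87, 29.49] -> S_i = 3.01 + 6.62*i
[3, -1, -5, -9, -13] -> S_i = 3 + -4*i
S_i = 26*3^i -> [26, 78, 234, 702, 2106]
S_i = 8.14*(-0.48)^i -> [8.14, -3.91, 1.88, -0.9, 0.43]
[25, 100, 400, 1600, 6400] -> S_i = 25*4^i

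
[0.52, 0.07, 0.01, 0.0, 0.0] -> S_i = 0.52*0.13^i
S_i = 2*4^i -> [2, 8, 32, 128, 512]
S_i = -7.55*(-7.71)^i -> [-7.55, 58.21, -448.8, 3460.27, -26678.69]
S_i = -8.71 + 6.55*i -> [-8.71, -2.16, 4.39, 10.94, 17.49]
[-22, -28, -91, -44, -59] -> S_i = Random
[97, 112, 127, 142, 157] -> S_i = 97 + 15*i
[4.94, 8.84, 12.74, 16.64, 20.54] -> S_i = 4.94 + 3.90*i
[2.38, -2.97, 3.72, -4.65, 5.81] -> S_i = 2.38*(-1.25)^i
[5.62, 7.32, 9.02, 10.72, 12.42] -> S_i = 5.62 + 1.70*i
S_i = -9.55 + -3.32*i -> [-9.55, -12.87, -16.19, -19.51, -22.83]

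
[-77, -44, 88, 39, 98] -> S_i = Random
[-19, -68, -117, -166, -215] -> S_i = -19 + -49*i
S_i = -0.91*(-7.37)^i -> [-0.91, 6.71, -49.43, 364.29, -2684.8]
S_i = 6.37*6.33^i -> [6.37, 40.32, 255.24, 1615.66, 10227.14]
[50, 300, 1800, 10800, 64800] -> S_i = 50*6^i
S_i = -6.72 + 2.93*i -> [-6.72, -3.79, -0.86, 2.07, 5.0]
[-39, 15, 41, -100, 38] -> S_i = Random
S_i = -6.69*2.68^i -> [-6.69, -17.93, -48.05, -128.77, -345.12]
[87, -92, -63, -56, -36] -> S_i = Random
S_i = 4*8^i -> [4, 32, 256, 2048, 16384]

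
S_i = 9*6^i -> [9, 54, 324, 1944, 11664]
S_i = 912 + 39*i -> [912, 951, 990, 1029, 1068]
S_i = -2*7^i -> [-2, -14, -98, -686, -4802]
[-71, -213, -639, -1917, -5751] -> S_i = -71*3^i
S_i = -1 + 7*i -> [-1, 6, 13, 20, 27]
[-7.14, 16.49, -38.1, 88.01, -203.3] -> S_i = -7.14*(-2.31)^i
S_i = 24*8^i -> [24, 192, 1536, 12288, 98304]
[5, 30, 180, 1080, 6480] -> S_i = 5*6^i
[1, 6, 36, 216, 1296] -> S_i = 1*6^i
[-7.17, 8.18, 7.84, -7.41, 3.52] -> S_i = Random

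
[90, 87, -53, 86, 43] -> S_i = Random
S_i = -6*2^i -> [-6, -12, -24, -48, -96]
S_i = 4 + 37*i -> [4, 41, 78, 115, 152]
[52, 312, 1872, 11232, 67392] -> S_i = 52*6^i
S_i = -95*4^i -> [-95, -380, -1520, -6080, -24320]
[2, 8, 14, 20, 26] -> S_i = 2 + 6*i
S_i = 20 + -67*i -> [20, -47, -114, -181, -248]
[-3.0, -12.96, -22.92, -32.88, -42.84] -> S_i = -3.00 + -9.96*i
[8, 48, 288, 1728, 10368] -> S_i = 8*6^i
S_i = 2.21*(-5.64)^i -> [2.21, -12.46, 70.3, -396.49, 2236.19]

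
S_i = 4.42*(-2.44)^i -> [4.42, -10.78, 26.31, -64.21, 156.67]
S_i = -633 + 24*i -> [-633, -609, -585, -561, -537]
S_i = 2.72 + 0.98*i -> [2.72, 3.7, 4.68, 5.66, 6.64]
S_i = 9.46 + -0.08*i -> [9.46, 9.38, 9.3, 9.22, 9.14]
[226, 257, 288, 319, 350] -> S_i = 226 + 31*i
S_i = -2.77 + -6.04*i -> [-2.77, -8.81, -14.85, -20.89, -26.93]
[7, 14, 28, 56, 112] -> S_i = 7*2^i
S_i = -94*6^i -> [-94, -564, -3384, -20304, -121824]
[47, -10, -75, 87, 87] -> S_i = Random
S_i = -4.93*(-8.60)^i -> [-4.93, 42.4, -364.62, 3135.76, -26967.5]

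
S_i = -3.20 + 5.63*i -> [-3.2, 2.43, 8.06, 13.69, 19.32]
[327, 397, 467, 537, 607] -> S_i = 327 + 70*i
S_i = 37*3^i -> [37, 111, 333, 999, 2997]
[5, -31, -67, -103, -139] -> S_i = 5 + -36*i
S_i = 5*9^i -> [5, 45, 405, 3645, 32805]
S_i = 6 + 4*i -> [6, 10, 14, 18, 22]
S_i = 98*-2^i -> [98, -196, 392, -784, 1568]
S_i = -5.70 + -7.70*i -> [-5.7, -13.4, -21.1, -28.8, -36.5]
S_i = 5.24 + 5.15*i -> [5.24, 10.39, 15.54, 20.69, 25.84]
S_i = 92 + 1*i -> [92, 93, 94, 95, 96]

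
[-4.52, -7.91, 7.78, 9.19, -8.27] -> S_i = Random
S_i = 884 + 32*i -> [884, 916, 948, 980, 1012]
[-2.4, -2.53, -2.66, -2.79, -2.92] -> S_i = -2.40 + -0.13*i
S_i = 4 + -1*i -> [4, 3, 2, 1, 0]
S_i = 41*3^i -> [41, 123, 369, 1107, 3321]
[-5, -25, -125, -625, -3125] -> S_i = -5*5^i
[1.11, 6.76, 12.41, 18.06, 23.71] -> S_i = 1.11 + 5.65*i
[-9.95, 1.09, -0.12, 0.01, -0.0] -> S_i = -9.95*(-0.11)^i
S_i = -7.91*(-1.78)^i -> [-7.91, 14.08, -25.06, 44.61, -79.41]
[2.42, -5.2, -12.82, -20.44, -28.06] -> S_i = 2.42 + -7.62*i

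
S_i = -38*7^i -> [-38, -266, -1862, -13034, -91238]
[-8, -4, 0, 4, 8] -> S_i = -8 + 4*i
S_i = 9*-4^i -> [9, -36, 144, -576, 2304]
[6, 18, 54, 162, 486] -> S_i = 6*3^i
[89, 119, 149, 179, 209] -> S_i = 89 + 30*i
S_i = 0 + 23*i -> [0, 23, 46, 69, 92]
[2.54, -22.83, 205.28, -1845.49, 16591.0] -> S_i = 2.54*(-8.99)^i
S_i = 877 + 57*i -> [877, 934, 991, 1048, 1105]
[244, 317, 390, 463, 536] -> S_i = 244 + 73*i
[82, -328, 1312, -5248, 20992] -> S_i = 82*-4^i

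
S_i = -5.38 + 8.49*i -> [-5.38, 3.11, 11.6, 20.09, 28.58]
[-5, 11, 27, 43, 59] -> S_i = -5 + 16*i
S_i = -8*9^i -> [-8, -72, -648, -5832, -52488]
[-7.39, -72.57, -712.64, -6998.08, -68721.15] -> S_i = -7.39*9.82^i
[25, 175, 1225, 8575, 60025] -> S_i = 25*7^i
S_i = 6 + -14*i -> [6, -8, -22, -36, -50]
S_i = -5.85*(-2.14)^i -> [-5.85, 12.52, -26.79, 57.33, -122.69]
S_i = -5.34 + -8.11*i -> [-5.34, -13.45, -21.56, -29.67, -37.78]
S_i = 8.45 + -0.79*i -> [8.45, 7.66, 6.87, 6.08, 5.29]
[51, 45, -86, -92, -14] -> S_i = Random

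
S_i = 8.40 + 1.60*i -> [8.4, 10.0, 11.6, 13.2, 14.8]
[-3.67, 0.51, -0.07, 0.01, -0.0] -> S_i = -3.67*(-0.14)^i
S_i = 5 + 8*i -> [5, 13, 21, 29, 37]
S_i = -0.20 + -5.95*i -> [-0.2, -6.15, -12.1, -18.05, -24.0]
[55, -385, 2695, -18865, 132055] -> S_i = 55*-7^i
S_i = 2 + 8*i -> [2, 10, 18, 26, 34]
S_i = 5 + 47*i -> [5, 52, 99, 146, 193]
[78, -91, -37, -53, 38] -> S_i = Random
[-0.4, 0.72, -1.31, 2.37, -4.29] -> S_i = -0.40*(-1.81)^i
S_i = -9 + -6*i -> [-9, -15, -21, -27, -33]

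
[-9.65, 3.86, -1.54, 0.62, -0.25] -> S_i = -9.65*(-0.40)^i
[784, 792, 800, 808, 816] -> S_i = 784 + 8*i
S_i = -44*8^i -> [-44, -352, -2816, -22528, -180224]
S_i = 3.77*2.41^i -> [3.77, 9.09, 21.9, 52.77, 127.18]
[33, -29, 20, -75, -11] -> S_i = Random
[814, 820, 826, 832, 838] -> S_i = 814 + 6*i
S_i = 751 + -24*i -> [751, 727, 703, 679, 655]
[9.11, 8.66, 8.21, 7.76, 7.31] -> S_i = 9.11 + -0.45*i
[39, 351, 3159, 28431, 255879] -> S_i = 39*9^i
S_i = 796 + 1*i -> [796, 797, 798, 799, 800]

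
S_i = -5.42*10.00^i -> [-5.42, -54.2, -542.0, -5420.0, -54200.0]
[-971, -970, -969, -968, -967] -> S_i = -971 + 1*i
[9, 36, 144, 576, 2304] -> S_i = 9*4^i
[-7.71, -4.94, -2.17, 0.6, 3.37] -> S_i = -7.71 + 2.77*i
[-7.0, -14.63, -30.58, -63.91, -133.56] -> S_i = -7.00*2.09^i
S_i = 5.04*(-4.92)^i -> [5.04, -24.8, 122.0, -600.24, 2953.19]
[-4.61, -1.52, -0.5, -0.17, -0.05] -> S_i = -4.61*0.33^i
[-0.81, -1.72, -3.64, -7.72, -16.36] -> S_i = -0.81*2.12^i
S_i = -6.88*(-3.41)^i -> [-6.88, 23.46, -80.0, 272.8, -930.26]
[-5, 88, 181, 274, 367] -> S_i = -5 + 93*i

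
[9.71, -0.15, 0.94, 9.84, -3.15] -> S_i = Random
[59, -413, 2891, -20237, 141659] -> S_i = 59*-7^i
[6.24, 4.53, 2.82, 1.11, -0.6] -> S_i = 6.24 + -1.71*i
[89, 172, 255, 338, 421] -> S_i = 89 + 83*i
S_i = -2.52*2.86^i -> [-2.52, -7.21, -20.61, -58.95, -168.6]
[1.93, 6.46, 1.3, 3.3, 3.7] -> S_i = Random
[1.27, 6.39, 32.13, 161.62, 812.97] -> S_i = 1.27*5.03^i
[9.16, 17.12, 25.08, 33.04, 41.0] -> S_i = 9.16 + 7.96*i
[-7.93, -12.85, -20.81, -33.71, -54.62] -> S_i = -7.93*1.62^i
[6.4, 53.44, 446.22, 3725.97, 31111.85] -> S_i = 6.40*8.35^i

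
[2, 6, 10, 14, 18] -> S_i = 2 + 4*i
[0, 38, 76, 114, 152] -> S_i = 0 + 38*i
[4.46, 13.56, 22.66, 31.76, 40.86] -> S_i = 4.46 + 9.10*i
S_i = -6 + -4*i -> [-6, -10, -14, -18, -22]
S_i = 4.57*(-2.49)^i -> [4.57, -11.38, 28.33, -70.55, 175.68]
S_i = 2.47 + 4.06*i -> [2.47, 6.53, 10.59, 14.65, 18.71]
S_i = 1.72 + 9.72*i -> [1.72, 11.44, 21.16, 30.88, 40.6]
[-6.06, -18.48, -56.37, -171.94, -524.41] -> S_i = -6.06*3.05^i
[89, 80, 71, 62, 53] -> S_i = 89 + -9*i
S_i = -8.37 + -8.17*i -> [-8.37, -16.54, -24.71, -32.88, -41.05]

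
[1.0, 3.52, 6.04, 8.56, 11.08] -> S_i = 1.00 + 2.52*i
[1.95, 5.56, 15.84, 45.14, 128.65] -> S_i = 1.95*2.85^i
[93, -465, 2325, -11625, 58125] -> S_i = 93*-5^i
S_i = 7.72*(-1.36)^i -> [7.72, -10.5, 14.28, -19.42, 26.41]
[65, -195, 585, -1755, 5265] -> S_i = 65*-3^i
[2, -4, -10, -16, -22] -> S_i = 2 + -6*i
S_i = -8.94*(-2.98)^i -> [-8.94, 26.64, -79.39, 236.58, -705.02]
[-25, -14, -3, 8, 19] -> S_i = -25 + 11*i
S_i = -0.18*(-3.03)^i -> [-0.18, 0.55, -1.65, 5.01, -15.17]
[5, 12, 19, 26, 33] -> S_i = 5 + 7*i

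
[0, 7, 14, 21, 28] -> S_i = 0 + 7*i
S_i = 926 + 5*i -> [926, 931, 936, 941, 946]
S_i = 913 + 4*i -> [913, 917, 921, 925, 929]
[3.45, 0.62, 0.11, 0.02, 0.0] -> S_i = 3.45*0.18^i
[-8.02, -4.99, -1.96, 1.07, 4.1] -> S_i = -8.02 + 3.03*i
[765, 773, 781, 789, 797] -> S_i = 765 + 8*i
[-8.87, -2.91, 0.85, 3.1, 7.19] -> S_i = Random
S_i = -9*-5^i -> [-9, 45, -225, 1125, -5625]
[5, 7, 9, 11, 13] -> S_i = 5 + 2*i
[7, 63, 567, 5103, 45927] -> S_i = 7*9^i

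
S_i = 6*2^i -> [6, 12, 24, 48, 96]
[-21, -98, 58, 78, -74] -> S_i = Random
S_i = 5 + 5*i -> [5, 10, 15, 20, 25]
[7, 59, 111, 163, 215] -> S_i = 7 + 52*i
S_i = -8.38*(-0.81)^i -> [-8.38, 6.79, -5.5, 4.45, -3.61]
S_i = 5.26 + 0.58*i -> [5.26, 5.84, 6.42, 7.0, 7.58]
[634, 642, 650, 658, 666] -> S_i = 634 + 8*i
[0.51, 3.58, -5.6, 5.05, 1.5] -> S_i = Random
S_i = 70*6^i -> [70, 420, 2520, 15120, 90720]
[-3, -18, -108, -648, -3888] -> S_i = -3*6^i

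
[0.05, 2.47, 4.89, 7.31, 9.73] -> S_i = 0.05 + 2.42*i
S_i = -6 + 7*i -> [-6, 1, 8, 15, 22]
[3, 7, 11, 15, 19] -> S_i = 3 + 4*i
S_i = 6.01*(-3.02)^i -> [6.01, -18.15, 54.81, -165.54, 499.92]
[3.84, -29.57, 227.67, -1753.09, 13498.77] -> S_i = 3.84*(-7.70)^i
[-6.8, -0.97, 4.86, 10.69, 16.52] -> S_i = -6.80 + 5.83*i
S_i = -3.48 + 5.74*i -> [-3.48, 2.26, 8.0, 13.74, 19.48]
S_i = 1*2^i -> [1, 2, 4, 8, 16]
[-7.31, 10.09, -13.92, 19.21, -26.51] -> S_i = -7.31*(-1.38)^i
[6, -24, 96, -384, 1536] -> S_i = 6*-4^i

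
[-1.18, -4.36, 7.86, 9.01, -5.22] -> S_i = Random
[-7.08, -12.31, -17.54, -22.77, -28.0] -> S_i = -7.08 + -5.23*i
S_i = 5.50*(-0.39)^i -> [5.5, -2.14, 0.84, -0.33, 0.13]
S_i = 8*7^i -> [8, 56, 392, 2744, 19208]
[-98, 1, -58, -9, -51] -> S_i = Random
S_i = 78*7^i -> [78, 546, 3822, 26754, 187278]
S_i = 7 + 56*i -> [7, 63, 119, 175, 231]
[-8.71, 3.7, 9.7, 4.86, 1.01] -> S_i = Random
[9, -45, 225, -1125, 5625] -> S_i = 9*-5^i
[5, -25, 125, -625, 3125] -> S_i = 5*-5^i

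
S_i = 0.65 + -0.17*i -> [0.65, 0.48, 0.31, 0.14, -0.03]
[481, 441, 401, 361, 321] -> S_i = 481 + -40*i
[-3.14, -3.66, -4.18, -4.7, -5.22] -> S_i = -3.14 + -0.52*i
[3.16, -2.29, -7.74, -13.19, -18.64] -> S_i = 3.16 + -5.45*i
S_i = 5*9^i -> [5, 45, 405, 3645, 32805]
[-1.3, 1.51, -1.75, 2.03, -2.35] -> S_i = -1.30*(-1.16)^i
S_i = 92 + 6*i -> [92, 98, 104, 110, 116]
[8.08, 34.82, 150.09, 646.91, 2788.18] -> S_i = 8.08*4.31^i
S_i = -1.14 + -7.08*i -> [-1.14, -8.22, -15.3, -22.38, -29.46]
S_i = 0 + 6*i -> [0, 6, 12, 18, 24]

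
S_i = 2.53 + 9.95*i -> [2.53, 12.48, 22.43, 32.38, 42.33]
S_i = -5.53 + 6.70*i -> [-5.53, 1.17, 7.87, 14.57, 21.27]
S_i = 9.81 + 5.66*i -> [9.81, 15.47, 21.13, 26.79, 32.45]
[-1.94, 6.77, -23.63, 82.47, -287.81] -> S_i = -1.94*(-3.49)^i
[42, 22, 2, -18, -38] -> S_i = 42 + -20*i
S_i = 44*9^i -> [44, 396, 3564, 32076, 288684]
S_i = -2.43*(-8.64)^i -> [-2.43, 21.0, -181.4, 1567.28, -13541.33]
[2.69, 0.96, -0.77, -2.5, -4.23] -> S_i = 2.69 + -1.73*i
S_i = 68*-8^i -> [68, -544, 4352, -34816, 278528]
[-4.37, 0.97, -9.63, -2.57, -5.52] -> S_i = Random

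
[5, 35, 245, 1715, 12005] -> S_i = 5*7^i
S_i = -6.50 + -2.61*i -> [-6.5, -9.11, -11.72, -14.33, -16.94]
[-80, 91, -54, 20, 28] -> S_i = Random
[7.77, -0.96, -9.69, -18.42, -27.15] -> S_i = 7.77 + -8.73*i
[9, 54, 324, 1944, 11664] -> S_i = 9*6^i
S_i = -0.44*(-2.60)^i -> [-0.44, 1.14, -2.97, 7.73, -20.11]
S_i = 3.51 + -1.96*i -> [3.51, 1.55, -0.41, -2.37, -4.33]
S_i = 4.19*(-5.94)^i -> [4.19, -24.89, 147.84, -878.16, 5216.27]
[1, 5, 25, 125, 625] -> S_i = 1*5^i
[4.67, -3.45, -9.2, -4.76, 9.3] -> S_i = Random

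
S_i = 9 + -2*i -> [9, 7, 5, 3, 1]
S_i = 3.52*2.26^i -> [3.52, 7.96, 17.98, 40.63, 91.83]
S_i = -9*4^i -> [-9, -36, -144, -576, -2304]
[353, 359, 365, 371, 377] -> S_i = 353 + 6*i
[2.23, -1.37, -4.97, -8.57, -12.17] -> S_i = 2.23 + -3.60*i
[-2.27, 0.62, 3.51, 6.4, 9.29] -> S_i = -2.27 + 2.89*i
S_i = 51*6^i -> [51, 306, 1836, 11016, 66096]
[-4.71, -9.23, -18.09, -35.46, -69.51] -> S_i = -4.71*1.96^i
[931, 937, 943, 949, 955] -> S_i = 931 + 6*i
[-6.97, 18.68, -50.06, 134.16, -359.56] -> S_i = -6.97*(-2.68)^i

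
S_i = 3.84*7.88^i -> [3.84, 30.26, 238.44, 1878.93, 14805.94]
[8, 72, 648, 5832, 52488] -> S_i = 8*9^i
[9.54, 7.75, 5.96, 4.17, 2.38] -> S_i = 9.54 + -1.79*i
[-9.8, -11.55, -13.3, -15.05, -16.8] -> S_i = -9.80 + -1.75*i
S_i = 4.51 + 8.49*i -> [4.51, 13.0, 21.49, 29.98, 38.47]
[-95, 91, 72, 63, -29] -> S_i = Random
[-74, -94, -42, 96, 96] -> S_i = Random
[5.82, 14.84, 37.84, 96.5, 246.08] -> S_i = 5.82*2.55^i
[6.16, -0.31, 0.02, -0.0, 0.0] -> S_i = 6.16*(-0.05)^i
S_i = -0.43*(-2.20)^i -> [-0.43, 0.95, -2.08, 4.58, -10.07]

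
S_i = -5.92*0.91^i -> [-5.92, -5.39, -4.9, -4.46, -4.06]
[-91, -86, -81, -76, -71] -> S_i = -91 + 5*i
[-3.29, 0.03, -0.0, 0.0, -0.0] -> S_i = -3.29*(-0.01)^i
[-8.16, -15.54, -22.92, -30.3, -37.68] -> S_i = -8.16 + -7.38*i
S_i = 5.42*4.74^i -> [5.42, 25.69, 121.77, 577.21, 2735.98]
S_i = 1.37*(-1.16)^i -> [1.37, -1.59, 1.84, -2.14, 2.48]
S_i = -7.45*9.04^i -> [-7.45, -67.35, -608.83, -5503.79, -49754.23]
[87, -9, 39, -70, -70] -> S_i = Random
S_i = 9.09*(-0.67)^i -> [9.09, -6.09, 4.08, -2.73, 1.83]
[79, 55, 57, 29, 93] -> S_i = Random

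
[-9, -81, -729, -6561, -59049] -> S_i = -9*9^i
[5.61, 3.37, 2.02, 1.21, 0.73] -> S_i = 5.61*0.60^i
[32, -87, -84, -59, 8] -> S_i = Random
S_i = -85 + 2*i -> [-85, -83, -81, -79, -77]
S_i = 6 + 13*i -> [6, 19, 32, 45, 58]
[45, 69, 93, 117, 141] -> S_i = 45 + 24*i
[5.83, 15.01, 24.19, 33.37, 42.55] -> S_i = 5.83 + 9.18*i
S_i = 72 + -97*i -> [72, -25, -122, -219, -316]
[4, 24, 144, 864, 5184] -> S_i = 4*6^i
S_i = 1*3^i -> [1, 3, 9, 27, 81]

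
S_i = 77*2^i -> [77, 154, 308, 616, 1232]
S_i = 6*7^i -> [6, 42, 294, 2058, 14406]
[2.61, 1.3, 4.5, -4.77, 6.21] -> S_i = Random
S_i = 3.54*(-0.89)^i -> [3.54, -3.15, 2.8, -2.5, 2.22]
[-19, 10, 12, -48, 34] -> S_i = Random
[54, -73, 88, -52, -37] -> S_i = Random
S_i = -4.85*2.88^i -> [-4.85, -13.97, -40.23, -115.86, -333.67]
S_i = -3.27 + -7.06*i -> [-3.27, -10.33, -17.39, -24.45, -31.51]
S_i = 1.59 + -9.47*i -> [1.59, -7.88, -17.35, -26.82, -36.29]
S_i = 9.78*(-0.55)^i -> [9.78, -5.38, 2.96, -1.63, 0.89]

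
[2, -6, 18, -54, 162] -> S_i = 2*-3^i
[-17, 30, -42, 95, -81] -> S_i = Random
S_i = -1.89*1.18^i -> [-1.89, -2.23, -2.63, -3.11, -3.66]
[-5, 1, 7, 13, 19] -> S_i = -5 + 6*i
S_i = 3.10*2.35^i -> [3.1, 7.28, 17.12, 40.23, 94.54]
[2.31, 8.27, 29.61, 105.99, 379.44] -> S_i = 2.31*3.58^i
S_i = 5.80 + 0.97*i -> [5.8, 6.77, 7.74, 8.71, 9.68]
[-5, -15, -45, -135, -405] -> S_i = -5*3^i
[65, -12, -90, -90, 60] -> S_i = Random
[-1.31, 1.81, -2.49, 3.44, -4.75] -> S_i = -1.31*(-1.38)^i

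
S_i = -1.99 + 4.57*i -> [-1.99, 2.58, 7.15, 11.72, 16.29]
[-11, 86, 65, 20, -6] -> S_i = Random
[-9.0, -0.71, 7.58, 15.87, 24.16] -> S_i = -9.00 + 8.29*i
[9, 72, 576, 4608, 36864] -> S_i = 9*8^i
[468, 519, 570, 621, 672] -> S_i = 468 + 51*i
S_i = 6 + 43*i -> [6, 49, 92, 135, 178]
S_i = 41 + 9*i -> [41, 50, 59, 68, 77]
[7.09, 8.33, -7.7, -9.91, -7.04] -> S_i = Random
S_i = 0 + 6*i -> [0, 6, 12, 18, 24]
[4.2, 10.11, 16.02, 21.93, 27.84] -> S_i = 4.20 + 5.91*i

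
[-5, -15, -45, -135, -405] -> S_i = -5*3^i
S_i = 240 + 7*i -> [240, 247, 254, 261, 268]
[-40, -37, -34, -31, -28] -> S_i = -40 + 3*i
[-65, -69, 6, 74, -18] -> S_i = Random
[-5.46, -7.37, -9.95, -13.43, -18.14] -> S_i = -5.46*1.35^i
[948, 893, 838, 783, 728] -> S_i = 948 + -55*i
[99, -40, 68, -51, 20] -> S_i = Random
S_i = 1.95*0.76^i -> [1.95, 1.48, 1.13, 0.86, 0.65]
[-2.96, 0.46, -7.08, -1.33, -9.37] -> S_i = Random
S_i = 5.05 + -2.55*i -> [5.05, 2.5, -0.05, -2.6, -5.15]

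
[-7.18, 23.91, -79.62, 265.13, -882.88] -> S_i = -7.18*(-3.33)^i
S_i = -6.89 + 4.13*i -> [-6.89, -2.76, 1.37, 5.5, 9.63]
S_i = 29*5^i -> [29, 145, 725, 3625, 18125]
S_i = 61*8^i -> [61, 488, 3904, 31232, 249856]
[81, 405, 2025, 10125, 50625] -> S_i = 81*5^i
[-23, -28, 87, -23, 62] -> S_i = Random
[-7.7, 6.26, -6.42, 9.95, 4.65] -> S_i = Random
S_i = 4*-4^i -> [4, -16, 64, -256, 1024]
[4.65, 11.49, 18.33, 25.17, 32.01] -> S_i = 4.65 + 6.84*i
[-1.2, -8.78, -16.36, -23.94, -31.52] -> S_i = -1.20 + -7.58*i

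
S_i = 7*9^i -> [7, 63, 567, 5103, 45927]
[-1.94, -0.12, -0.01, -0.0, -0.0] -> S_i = -1.94*0.06^i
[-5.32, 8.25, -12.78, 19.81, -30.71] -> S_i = -5.32*(-1.55)^i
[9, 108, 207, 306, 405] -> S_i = 9 + 99*i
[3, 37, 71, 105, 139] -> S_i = 3 + 34*i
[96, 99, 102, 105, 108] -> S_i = 96 + 3*i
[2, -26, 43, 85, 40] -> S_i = Random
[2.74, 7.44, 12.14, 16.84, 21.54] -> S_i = 2.74 + 4.70*i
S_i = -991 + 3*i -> [-991, -988, -985, -982, -979]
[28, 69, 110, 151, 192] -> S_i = 28 + 41*i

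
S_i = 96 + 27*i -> [96, 123, 150, 177, 204]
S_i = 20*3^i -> [20, 60, 180, 540, 1620]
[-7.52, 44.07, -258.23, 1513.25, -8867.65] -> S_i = -7.52*(-5.86)^i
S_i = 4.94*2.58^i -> [4.94, 12.75, 32.88, 84.84, 218.88]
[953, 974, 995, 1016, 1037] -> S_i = 953 + 21*i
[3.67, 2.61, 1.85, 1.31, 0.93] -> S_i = 3.67*0.71^i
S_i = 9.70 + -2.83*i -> [9.7, 6.87, 4.04, 1.21, -1.62]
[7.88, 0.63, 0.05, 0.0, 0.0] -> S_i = 7.88*0.08^i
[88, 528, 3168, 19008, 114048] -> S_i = 88*6^i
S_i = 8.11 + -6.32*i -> [8.11, 1.79, -4.53, -10.85, -17.17]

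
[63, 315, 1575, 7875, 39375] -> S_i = 63*5^i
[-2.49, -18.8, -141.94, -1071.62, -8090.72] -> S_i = -2.49*7.55^i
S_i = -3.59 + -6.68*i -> [-3.59, -10.27, -16.95, -23.63, -30.31]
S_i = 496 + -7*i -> [496, 489, 482, 475, 468]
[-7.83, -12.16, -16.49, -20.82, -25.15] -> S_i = -7.83 + -4.33*i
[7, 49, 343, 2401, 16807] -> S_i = 7*7^i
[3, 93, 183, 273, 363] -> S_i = 3 + 90*i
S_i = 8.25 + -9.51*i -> [8.25, -1.26, -10.77, -20.28, -29.79]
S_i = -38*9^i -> [-38, -342, -3078, -27702, -249318]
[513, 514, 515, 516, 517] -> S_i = 513 + 1*i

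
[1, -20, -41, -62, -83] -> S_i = 1 + -21*i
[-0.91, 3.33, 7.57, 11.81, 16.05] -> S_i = -0.91 + 4.24*i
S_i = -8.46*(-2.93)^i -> [-8.46, 24.79, -72.63, 212.8, -623.51]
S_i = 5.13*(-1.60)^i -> [5.13, -8.21, 13.13, -21.01, 33.62]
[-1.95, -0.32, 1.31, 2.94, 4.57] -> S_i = -1.95 + 1.63*i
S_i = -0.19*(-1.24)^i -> [-0.19, 0.24, -0.29, 0.36, -0.45]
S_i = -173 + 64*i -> [-173, -109, -45, 19, 83]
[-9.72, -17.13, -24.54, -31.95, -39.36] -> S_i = -9.72 + -7.41*i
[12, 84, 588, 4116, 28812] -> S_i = 12*7^i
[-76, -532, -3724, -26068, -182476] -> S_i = -76*7^i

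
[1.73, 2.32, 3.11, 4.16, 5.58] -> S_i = 1.73*1.34^i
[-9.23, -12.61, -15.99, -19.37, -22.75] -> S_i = -9.23 + -3.38*i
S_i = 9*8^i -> [9, 72, 576, 4608, 36864]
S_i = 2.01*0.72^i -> [2.01, 1.45, 1.04, 0.75, 0.54]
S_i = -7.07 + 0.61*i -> [-7.07, -6.46, -5.85, -5.24, -4.63]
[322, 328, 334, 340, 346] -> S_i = 322 + 6*i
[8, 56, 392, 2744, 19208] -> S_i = 8*7^i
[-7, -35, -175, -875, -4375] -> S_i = -7*5^i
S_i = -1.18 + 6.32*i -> [-1.18, 5.14, 11.46, 17.78, 24.1]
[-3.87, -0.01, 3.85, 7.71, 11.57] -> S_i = -3.87 + 3.86*i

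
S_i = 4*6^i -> [4, 24, 144, 864, 5184]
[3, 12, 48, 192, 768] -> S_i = 3*4^i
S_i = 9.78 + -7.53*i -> [9.78, 2.25, -5.28, -12.81, -20.34]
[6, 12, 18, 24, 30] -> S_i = 6 + 6*i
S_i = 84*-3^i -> [84, -252, 756, -2268, 6804]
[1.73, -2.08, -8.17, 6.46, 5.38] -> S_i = Random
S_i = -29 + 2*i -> [-29, -27, -25, -23, -21]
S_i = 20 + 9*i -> [20, 29, 38, 47, 56]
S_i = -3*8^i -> [-3, -24, -192, -1536, -12288]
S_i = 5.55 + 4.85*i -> [5.55, 10.4, 15.25, 20.1, 24.95]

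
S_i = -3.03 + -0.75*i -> [-3.03, -3.78, -4.53, -5.28, -6.03]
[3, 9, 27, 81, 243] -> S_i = 3*3^i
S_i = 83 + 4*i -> [83, 87, 91, 95, 99]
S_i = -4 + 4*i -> [-4, 0, 4, 8, 12]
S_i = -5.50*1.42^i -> [-5.5, -7.81, -11.09, -15.75, -22.36]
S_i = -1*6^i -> [-1, -6, -36, -216, -1296]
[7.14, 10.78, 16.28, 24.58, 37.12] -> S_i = 7.14*1.51^i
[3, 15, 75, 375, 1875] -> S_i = 3*5^i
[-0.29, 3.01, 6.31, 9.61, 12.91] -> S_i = -0.29 + 3.30*i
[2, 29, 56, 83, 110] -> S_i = 2 + 27*i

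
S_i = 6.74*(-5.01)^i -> [6.74, -33.77, 169.17, -847.57, 4246.3]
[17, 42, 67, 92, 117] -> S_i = 17 + 25*i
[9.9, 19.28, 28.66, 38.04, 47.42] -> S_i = 9.90 + 9.38*i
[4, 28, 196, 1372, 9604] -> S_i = 4*7^i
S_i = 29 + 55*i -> [29, 84, 139, 194, 249]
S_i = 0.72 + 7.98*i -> [0.72, 8.7, 16.68, 24.66, 32.64]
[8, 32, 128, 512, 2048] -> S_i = 8*4^i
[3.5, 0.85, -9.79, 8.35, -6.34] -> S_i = Random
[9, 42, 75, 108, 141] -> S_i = 9 + 33*i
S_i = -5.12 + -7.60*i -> [-5.12, -12.72, -20.32, -27.92, -35.52]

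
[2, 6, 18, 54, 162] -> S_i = 2*3^i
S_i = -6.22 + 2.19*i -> [-6.22, -4.03, -1.84, 0.35, 2.54]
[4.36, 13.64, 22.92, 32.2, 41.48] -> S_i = 4.36 + 9.28*i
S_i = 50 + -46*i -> [50, 4, -42, -88, -134]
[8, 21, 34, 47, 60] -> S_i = 8 + 13*i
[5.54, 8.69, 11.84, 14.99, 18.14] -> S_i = 5.54 + 3.15*i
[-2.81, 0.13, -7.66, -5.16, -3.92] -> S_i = Random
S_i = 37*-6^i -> [37, -222, 1332, -7992, 47952]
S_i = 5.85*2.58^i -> [5.85, 15.09, 38.94, 100.47, 259.2]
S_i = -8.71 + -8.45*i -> [-8.71, -17.16, -25.61, -34.06, -42.51]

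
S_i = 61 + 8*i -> [61, 69, 77, 85, 93]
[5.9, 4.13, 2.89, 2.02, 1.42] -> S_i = 5.90*0.70^i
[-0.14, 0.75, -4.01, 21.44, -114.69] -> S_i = -0.14*(-5.35)^i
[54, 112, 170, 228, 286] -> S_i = 54 + 58*i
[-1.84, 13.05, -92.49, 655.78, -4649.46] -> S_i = -1.84*(-7.09)^i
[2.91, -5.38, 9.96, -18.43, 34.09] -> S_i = 2.91*(-1.85)^i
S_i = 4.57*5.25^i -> [4.57, 23.99, 125.96, 661.29, 3471.79]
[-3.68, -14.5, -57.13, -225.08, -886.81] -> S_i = -3.68*3.94^i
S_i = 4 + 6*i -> [4, 10, 16, 22, 28]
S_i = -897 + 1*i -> [-897, -896, -895, -894, -893]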